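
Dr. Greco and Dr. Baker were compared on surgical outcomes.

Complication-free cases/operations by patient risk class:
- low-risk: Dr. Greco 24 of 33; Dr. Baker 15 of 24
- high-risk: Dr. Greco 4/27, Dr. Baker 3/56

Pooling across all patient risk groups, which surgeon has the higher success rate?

Dr. Greco

Low-risk: Dr. Greco 24/33 = 72.7%, Dr. Baker 15/24 = 62.5% → Dr. Greco
High-risk: Dr. Greco 4/27 = 14.8%, Dr. Baker 3/56 = 5.4% → Dr. Greco
Overall: Dr. Greco 28/60 = 46.7%, Dr. Baker 18/80 = 22.5% → Dr. Greco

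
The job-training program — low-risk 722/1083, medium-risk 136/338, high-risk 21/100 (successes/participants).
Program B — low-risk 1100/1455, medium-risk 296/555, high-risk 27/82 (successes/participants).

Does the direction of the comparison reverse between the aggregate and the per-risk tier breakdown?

Low-risk: the job-training program 722/1083 = 66.7%, Program B 1100/1455 = 75.6% → Program B
Medium-risk: the job-training program 136/338 = 40.2%, Program B 296/555 = 53.3% → Program B
High-risk: the job-training program 21/100 = 21.0%, Program B 27/82 = 32.9% → Program B
Overall: the job-training program 879/1521 = 57.8%, Program B 1423/2092 = 68.0% → Program B
Program B wins overall and in every risk group — no reversal.

No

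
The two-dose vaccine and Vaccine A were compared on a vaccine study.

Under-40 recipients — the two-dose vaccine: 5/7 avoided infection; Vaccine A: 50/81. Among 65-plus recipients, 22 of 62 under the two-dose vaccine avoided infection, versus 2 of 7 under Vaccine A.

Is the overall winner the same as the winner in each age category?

No

Under-40: the two-dose vaccine 5/7 = 71.4%, Vaccine A 50/81 = 61.7% → the two-dose vaccine
65-plus: the two-dose vaccine 22/62 = 35.5%, Vaccine A 2/7 = 28.6% → the two-dose vaccine
Overall: the two-dose vaccine 27/69 = 39.1%, Vaccine A 52/88 = 59.1% → Vaccine A
The two-dose vaccine wins each age group but Vaccine A wins overall — the comparison reverses. The two-dose vaccine's recipients skew toward 65-plus, which has a lower base rate.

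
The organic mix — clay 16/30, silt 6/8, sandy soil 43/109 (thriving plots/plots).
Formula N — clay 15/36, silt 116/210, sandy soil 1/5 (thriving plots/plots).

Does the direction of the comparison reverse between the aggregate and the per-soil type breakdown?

Yes

Clay: the organic mix 16/30 = 53.3%, Formula N 15/36 = 41.7% → the organic mix
Silt: the organic mix 6/8 = 75.0%, Formula N 116/210 = 55.2% → the organic mix
Sandy soil: the organic mix 43/109 = 39.4%, Formula N 1/5 = 20.0% → the organic mix
Overall: the organic mix 65/147 = 44.2%, Formula N 132/251 = 52.6% → Formula N
The organic mix wins each soil group but Formula N wins overall — the comparison reverses. The organic mix's plots skew toward sandy soil, which has a lower base rate.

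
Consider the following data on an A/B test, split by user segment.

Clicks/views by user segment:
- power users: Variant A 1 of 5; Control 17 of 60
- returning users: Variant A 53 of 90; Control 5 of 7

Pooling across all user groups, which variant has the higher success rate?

Variant A

Power users: Variant A 1/5 = 20.0%, Control 17/60 = 28.3% → Control
Returning users: Variant A 53/90 = 58.9%, Control 5/7 = 71.4% → Control
Overall: Variant A 54/95 = 56.8%, Control 22/67 = 32.8% → Variant A
(Control wins every user group but Variant A wins overall — Control's views skew toward the low-rate power users group.)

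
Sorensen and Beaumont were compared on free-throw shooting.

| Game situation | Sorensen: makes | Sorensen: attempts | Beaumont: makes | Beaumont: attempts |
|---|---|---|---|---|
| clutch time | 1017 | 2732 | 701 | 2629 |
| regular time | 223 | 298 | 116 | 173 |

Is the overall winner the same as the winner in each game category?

Clutch time: Sorensen 1017/2732 = 37.2%, Beaumont 701/2629 = 26.7% → Sorensen
Regular time: Sorensen 223/298 = 74.8%, Beaumont 116/173 = 67.1% → Sorensen
Overall: Sorensen 1240/3030 = 40.9%, Beaumont 817/2802 = 29.2% → Sorensen
Sorensen wins overall and in every game group — no reversal.

Yes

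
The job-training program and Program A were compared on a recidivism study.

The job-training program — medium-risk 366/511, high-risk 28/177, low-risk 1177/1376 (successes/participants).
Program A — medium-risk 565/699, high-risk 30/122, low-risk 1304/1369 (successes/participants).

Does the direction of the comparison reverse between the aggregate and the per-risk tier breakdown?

Medium-risk: the job-training program 366/511 = 71.6%, Program A 565/699 = 80.8% → Program A
High-risk: the job-training program 28/177 = 15.8%, Program A 30/122 = 24.6% → Program A
Low-risk: the job-training program 1177/1376 = 85.5%, Program A 1304/1369 = 95.3% → Program A
Overall: the job-training program 1571/2064 = 76.1%, Program A 1899/2190 = 86.7% → Program A
Program A wins overall and in every risk group — no reversal.

No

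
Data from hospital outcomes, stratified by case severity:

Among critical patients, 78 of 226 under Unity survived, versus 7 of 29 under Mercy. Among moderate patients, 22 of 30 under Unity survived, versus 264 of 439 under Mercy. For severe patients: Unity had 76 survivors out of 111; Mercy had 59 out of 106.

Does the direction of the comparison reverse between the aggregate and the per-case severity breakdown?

Yes

Critical: Unity 78/226 = 34.5%, Mercy 7/29 = 24.1% → Unity
Moderate: Unity 22/30 = 73.3%, Mercy 264/439 = 60.1% → Unity
Severe: Unity 76/111 = 68.5%, Mercy 59/106 = 55.7% → Unity
Overall: Unity 176/367 = 48.0%, Mercy 330/574 = 57.5% → Mercy
Unity wins each case group but Mercy wins overall — the comparison reverses. Unity's patients skew toward critical, which has a lower base rate.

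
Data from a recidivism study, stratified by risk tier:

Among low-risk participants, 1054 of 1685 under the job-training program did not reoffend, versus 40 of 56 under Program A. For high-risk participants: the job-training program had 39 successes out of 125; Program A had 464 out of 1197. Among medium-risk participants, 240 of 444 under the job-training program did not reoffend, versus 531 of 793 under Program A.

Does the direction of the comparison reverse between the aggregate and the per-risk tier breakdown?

Yes

Low-risk: the job-training program 1054/1685 = 62.6%, Program A 40/56 = 71.4% → Program A
High-risk: the job-training program 39/125 = 31.2%, Program A 464/1197 = 38.8% → Program A
Medium-risk: the job-training program 240/444 = 54.1%, Program A 531/793 = 67.0% → Program A
Overall: the job-training program 1333/2254 = 59.1%, Program A 1035/2046 = 50.6% → the job-training program
Program A wins each risk group but the job-training program wins overall — the comparison reverses. Program A's participants skew toward high-risk, which has a lower base rate.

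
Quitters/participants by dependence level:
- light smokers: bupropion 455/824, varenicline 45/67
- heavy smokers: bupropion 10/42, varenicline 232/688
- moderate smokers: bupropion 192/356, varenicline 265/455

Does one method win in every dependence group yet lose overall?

Light smokers: bupropion 455/824 = 55.2%, varenicline 45/67 = 67.2% → varenicline
Heavy smokers: bupropion 10/42 = 23.8%, varenicline 232/688 = 33.7% → varenicline
Moderate smokers: bupropion 192/356 = 53.9%, varenicline 265/455 = 58.2% → varenicline
Overall: bupropion 657/1222 = 53.8%, varenicline 542/1210 = 44.8% → bupropion
Varenicline wins each dependence group but bupropion wins overall — the comparison reverses. Varenicline's participants skew toward heavy smokers, which has a lower base rate.

Yes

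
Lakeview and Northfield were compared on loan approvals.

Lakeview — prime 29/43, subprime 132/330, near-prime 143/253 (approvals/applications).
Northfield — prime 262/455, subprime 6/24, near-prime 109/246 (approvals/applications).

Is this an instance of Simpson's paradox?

Prime: Lakeview 29/43 = 67.4%, Northfield 262/455 = 57.6% → Lakeview
Subprime: Lakeview 132/330 = 40.0%, Northfield 6/24 = 25.0% → Lakeview
Near-prime: Lakeview 143/253 = 56.5%, Northfield 109/246 = 44.3% → Lakeview
Overall: Lakeview 304/626 = 48.6%, Northfield 377/725 = 52.0% → Northfield
Lakeview wins each credit group but Northfield wins overall — the comparison reverses. Lakeview's applications skew toward subprime, which has a lower base rate.

Yes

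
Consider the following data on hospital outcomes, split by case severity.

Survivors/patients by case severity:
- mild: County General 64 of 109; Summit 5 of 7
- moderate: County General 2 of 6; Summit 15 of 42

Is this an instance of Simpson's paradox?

Yes

Mild: County General 64/109 = 58.7%, Summit 5/7 = 71.4% → Summit
Moderate: County General 2/6 = 33.3%, Summit 15/42 = 35.7% → Summit
Overall: County General 66/115 = 57.4%, Summit 20/49 = 40.8% → County General
Summit wins each case group but County General wins overall — the comparison reverses. Summit's patients skew toward moderate, which has a lower base rate.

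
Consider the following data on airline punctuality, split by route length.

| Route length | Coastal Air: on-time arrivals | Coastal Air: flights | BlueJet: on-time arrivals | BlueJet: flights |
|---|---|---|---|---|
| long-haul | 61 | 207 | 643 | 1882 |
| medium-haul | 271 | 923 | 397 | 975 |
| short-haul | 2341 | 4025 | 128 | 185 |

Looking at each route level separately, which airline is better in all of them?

Long-haul: Coastal Air 61/207 = 29.5%, BlueJet 643/1882 = 34.2% → BlueJet
Medium-haul: Coastal Air 271/923 = 29.4%, BlueJet 397/975 = 40.7% → BlueJet
Short-haul: Coastal Air 2341/4025 = 58.2%, BlueJet 128/185 = 69.2% → BlueJet
BlueJet has the higher rate in all 3 groups.

BlueJet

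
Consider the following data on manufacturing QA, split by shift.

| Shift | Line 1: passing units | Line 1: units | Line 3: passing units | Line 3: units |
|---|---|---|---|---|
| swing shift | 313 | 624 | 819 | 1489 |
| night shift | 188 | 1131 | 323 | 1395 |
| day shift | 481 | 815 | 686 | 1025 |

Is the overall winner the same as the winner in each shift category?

Yes

Swing shift: Line 1 313/624 = 50.2%, Line 3 819/1489 = 55.0% → Line 3
Night shift: Line 1 188/1131 = 16.6%, Line 3 323/1395 = 23.2% → Line 3
Day shift: Line 1 481/815 = 59.0%, Line 3 686/1025 = 66.9% → Line 3
Overall: Line 1 982/2570 = 38.2%, Line 3 1828/3909 = 46.8% → Line 3
Line 3 wins overall and in every shift group — no reversal.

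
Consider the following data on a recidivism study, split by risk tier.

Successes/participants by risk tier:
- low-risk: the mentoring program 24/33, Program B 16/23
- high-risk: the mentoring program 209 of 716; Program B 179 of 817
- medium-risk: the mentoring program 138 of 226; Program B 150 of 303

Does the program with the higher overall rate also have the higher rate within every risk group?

Low-risk: the mentoring program 24/33 = 72.7%, Program B 16/23 = 69.6% → the mentoring program
High-risk: the mentoring program 209/716 = 29.2%, Program B 179/817 = 21.9% → the mentoring program
Medium-risk: the mentoring program 138/226 = 61.1%, Program B 150/303 = 49.5% → the mentoring program
Overall: the mentoring program 371/975 = 38.1%, Program B 345/1143 = 30.2% → the mentoring program
The mentoring program wins overall and in every risk group — no reversal.

Yes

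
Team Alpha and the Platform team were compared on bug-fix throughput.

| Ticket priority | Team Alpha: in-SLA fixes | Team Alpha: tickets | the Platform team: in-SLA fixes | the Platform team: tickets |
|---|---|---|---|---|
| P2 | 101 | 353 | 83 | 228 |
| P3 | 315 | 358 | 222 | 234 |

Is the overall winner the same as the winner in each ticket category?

Yes

P2: Team Alpha 101/353 = 28.6%, the Platform team 83/228 = 36.4% → the Platform team
P3: Team Alpha 315/358 = 88.0%, the Platform team 222/234 = 94.9% → the Platform team
Overall: Team Alpha 416/711 = 58.5%, the Platform team 305/462 = 66.0% → the Platform team
The Platform team wins overall and in every ticket group — no reversal.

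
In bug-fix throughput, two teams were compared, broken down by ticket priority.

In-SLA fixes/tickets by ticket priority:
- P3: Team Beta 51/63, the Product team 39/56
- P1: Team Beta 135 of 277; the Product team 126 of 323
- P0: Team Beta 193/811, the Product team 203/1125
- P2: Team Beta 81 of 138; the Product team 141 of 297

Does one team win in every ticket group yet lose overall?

P3: Team Beta 51/63 = 81.0%, the Product team 39/56 = 69.6% → Team Beta
P1: Team Beta 135/277 = 48.7%, the Product team 126/323 = 39.0% → Team Beta
P0: Team Beta 193/811 = 23.8%, the Product team 203/1125 = 18.0% → Team Beta
P2: Team Beta 81/138 = 58.7%, the Product team 141/297 = 47.5% → Team Beta
Overall: Team Beta 460/1289 = 35.7%, the Product team 509/1801 = 28.3% → Team Beta
Team Beta wins overall and in every ticket group — no reversal.

No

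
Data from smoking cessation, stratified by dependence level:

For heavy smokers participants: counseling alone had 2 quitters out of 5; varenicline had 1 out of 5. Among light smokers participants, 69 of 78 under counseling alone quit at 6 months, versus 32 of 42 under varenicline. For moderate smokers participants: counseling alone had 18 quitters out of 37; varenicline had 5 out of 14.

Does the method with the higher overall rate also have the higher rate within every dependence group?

Heavy smokers: counseling alone 2/5 = 40.0%, varenicline 1/5 = 20.0% → counseling alone
Light smokers: counseling alone 69/78 = 88.5%, varenicline 32/42 = 76.2% → counseling alone
Moderate smokers: counseling alone 18/37 = 48.6%, varenicline 5/14 = 35.7% → counseling alone
Overall: counseling alone 89/120 = 74.2%, varenicline 38/61 = 62.3% → counseling alone
Counseling alone wins overall and in every dependence group — no reversal.

Yes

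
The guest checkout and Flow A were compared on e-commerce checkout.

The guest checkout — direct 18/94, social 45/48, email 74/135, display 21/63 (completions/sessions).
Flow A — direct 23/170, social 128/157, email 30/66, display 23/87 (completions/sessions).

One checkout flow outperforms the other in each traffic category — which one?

Direct: the guest checkout 18/94 = 19.1%, Flow A 23/170 = 13.5% → the guest checkout
Social: the guest checkout 45/48 = 93.8%, Flow A 128/157 = 81.5% → the guest checkout
Email: the guest checkout 74/135 = 54.8%, Flow A 30/66 = 45.5% → the guest checkout
Display: the guest checkout 21/63 = 33.3%, Flow A 23/87 = 26.4% → the guest checkout
The guest checkout has the higher rate in all 4 groups.

the guest checkout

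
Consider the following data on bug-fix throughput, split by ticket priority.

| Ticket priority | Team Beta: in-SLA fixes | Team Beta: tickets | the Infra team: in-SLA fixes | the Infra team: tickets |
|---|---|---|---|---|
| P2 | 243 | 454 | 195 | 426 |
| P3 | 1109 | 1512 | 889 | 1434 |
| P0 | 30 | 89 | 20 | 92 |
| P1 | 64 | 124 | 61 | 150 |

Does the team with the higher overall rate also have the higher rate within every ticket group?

P2: Team Beta 243/454 = 53.5%, the Infra team 195/426 = 45.8% → Team Beta
P3: Team Beta 1109/1512 = 73.3%, the Infra team 889/1434 = 62.0% → Team Beta
P0: Team Beta 30/89 = 33.7%, the Infra team 20/92 = 21.7% → Team Beta
P1: Team Beta 64/124 = 51.6%, the Infra team 61/150 = 40.7% → Team Beta
Overall: Team Beta 1446/2179 = 66.4%, the Infra team 1165/2102 = 55.4% → Team Beta
Team Beta wins overall and in every ticket group — no reversal.

Yes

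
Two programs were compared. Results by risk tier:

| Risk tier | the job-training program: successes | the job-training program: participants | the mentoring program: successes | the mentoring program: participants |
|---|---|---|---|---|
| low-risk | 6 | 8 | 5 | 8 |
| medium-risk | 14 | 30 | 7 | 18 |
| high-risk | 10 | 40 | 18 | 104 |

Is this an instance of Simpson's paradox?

Low-risk: the job-training program 6/8 = 75.0%, the mentoring program 5/8 = 62.5% → the job-training program
Medium-risk: the job-training program 14/30 = 46.7%, the mentoring program 7/18 = 38.9% → the job-training program
High-risk: the job-training program 10/40 = 25.0%, the mentoring program 18/104 = 17.3% → the job-training program
Overall: the job-training program 30/78 = 38.5%, the mentoring program 30/130 = 23.1% → the job-training program
The job-training program wins overall and in every risk group — no reversal.

No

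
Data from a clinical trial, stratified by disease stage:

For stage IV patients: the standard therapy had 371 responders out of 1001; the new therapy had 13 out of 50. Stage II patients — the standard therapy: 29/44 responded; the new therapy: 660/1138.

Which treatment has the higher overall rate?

the new therapy

Stage IV: the standard therapy 371/1001 = 37.1%, the new therapy 13/50 = 26.0% → the standard therapy
Stage II: the standard therapy 29/44 = 65.9%, the new therapy 660/1138 = 58.0% → the standard therapy
Overall: the standard therapy 400/1045 = 38.3%, the new therapy 673/1188 = 56.6% → the new therapy
(The standard therapy wins every disease group but the new therapy wins overall — the standard therapy's patients skew toward the low-rate stage IV group.)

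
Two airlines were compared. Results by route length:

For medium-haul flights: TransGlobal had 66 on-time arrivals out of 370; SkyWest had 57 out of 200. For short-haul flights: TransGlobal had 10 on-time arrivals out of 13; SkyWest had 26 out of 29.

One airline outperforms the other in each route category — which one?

Medium-haul: TransGlobal 66/370 = 17.8%, SkyWest 57/200 = 28.5% → SkyWest
Short-haul: TransGlobal 10/13 = 76.9%, SkyWest 26/29 = 89.7% → SkyWest
SkyWest has the higher rate in both groups.

SkyWest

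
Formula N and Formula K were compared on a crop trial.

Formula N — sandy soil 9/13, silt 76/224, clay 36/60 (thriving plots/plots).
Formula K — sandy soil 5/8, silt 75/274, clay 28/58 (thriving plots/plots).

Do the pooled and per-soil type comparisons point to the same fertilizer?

Sandy soil: Formula N 9/13 = 69.2%, Formula K 5/8 = 62.5% → Formula N
Silt: Formula N 76/224 = 33.9%, Formula K 75/274 = 27.4% → Formula N
Clay: Formula N 36/60 = 60.0%, Formula K 28/58 = 48.3% → Formula N
Overall: Formula N 121/297 = 40.7%, Formula K 108/340 = 31.8% → Formula N
Formula N wins overall and in every soil group — no reversal.

Yes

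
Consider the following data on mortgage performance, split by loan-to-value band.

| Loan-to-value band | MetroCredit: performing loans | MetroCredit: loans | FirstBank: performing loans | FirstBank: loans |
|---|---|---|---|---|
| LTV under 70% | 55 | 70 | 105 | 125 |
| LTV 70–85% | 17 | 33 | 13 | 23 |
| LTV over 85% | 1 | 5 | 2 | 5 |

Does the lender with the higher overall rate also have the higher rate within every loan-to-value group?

Yes

LTV under 70%: MetroCredit 55/70 = 78.6%, FirstBank 105/125 = 84.0% → FirstBank
LTV 70–85%: MetroCredit 17/33 = 51.5%, FirstBank 13/23 = 56.5% → FirstBank
LTV over 85%: MetroCredit 1/5 = 20.0%, FirstBank 2/5 = 40.0% → FirstBank
Overall: MetroCredit 73/108 = 67.6%, FirstBank 120/153 = 78.4% → FirstBank
FirstBank wins overall and in every loan-to-value group — no reversal.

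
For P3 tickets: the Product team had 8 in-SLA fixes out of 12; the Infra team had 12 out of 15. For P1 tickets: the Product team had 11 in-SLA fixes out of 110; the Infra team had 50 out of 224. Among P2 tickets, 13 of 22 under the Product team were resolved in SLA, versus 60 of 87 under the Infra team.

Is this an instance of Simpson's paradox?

P3: the Product team 8/12 = 66.7%, the Infra team 12/15 = 80.0% → the Infra team
P1: the Product team 11/110 = 10.0%, the Infra team 50/224 = 22.3% → the Infra team
P2: the Product team 13/22 = 59.1%, the Infra team 60/87 = 69.0% → the Infra team
Overall: the Product team 32/144 = 22.2%, the Infra team 122/326 = 37.4% → the Infra team
The Infra team wins overall and in every ticket group — no reversal.

No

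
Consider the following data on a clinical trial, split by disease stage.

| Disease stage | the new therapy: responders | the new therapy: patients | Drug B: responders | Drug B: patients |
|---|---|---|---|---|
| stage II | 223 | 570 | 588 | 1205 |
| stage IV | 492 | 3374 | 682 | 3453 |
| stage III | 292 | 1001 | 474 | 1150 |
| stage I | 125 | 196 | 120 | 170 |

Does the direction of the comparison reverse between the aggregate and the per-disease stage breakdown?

No

Stage II: the new therapy 223/570 = 39.1%, Drug B 588/1205 = 48.8% → Drug B
Stage IV: the new therapy 492/3374 = 14.6%, Drug B 682/3453 = 19.8% → Drug B
Stage III: the new therapy 292/1001 = 29.2%, Drug B 474/1150 = 41.2% → Drug B
Stage I: the new therapy 125/196 = 63.8%, Drug B 120/170 = 70.6% → Drug B
Overall: the new therapy 1132/5141 = 22.0%, Drug B 1864/5978 = 31.2% → Drug B
Drug B wins overall and in every disease group — no reversal.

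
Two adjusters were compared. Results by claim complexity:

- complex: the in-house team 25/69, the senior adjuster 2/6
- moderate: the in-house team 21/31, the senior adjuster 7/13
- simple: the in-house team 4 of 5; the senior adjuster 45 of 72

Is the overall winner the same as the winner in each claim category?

No

Complex: the in-house team 25/69 = 36.2%, the senior adjuster 2/6 = 33.3% → the in-house team
Moderate: the in-house team 21/31 = 67.7%, the senior adjuster 7/13 = 53.8% → the in-house team
Simple: the in-house team 4/5 = 80.0%, the senior adjuster 45/72 = 62.5% → the in-house team
Overall: the in-house team 50/105 = 47.6%, the senior adjuster 54/91 = 59.3% → the senior adjuster
The in-house team wins each claim group but the senior adjuster wins overall — the comparison reverses. The in-house team's claims skew toward complex, which has a lower base rate.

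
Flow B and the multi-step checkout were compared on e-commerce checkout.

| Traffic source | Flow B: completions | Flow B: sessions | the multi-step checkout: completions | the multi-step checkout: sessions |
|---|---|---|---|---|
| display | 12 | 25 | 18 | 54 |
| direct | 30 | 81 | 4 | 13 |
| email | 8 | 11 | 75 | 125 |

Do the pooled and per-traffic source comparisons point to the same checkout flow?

Display: Flow B 12/25 = 48.0%, the multi-step checkout 18/54 = 33.3% → Flow B
Direct: Flow B 30/81 = 37.0%, the multi-step checkout 4/13 = 30.8% → Flow B
Email: Flow B 8/11 = 72.7%, the multi-step checkout 75/125 = 60.0% → Flow B
Overall: Flow B 50/117 = 42.7%, the multi-step checkout 97/192 = 50.5% → the multi-step checkout
Flow B wins each traffic group but the multi-step checkout wins overall — the comparison reverses. Flow B's sessions skew toward direct, which has a lower base rate.

No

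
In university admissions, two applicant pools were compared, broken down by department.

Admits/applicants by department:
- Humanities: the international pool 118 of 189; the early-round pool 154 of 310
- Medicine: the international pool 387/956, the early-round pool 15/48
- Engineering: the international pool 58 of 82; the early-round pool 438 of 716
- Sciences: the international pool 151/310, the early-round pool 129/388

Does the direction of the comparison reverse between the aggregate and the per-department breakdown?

Yes

Humanities: the international pool 118/189 = 62.4%, the early-round pool 154/310 = 49.7% → the international pool
Medicine: the international pool 387/956 = 40.5%, the early-round pool 15/48 = 31.2% → the international pool
Engineering: the international pool 58/82 = 70.7%, the early-round pool 438/716 = 61.2% → the international pool
Sciences: the international pool 151/310 = 48.7%, the early-round pool 129/388 = 33.2% → the international pool
Overall: the international pool 714/1537 = 46.5%, the early-round pool 736/1462 = 50.3% → the early-round pool
The international pool wins each department group but the early-round pool wins overall — the comparison reverses. The international pool's applicants skew toward Medicine, which has a lower base rate.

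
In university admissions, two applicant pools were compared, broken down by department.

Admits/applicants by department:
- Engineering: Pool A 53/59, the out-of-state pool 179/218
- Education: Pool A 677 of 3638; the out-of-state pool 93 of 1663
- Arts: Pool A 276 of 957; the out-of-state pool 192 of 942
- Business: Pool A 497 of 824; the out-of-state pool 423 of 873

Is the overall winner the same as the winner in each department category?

Engineering: Pool A 53/59 = 89.8%, the out-of-state pool 179/218 = 82.1% → Pool A
Education: Pool A 677/3638 = 18.6%, the out-of-state pool 93/1663 = 5.6% → Pool A
Arts: Pool A 276/957 = 28.8%, the out-of-state pool 192/942 = 20.4% → Pool A
Business: Pool A 497/824 = 60.3%, the out-of-state pool 423/873 = 48.5% → Pool A
Overall: Pool A 1503/5478 = 27.4%, the out-of-state pool 887/3696 = 24.0% → Pool A
Pool A wins overall and in every department group — no reversal.

Yes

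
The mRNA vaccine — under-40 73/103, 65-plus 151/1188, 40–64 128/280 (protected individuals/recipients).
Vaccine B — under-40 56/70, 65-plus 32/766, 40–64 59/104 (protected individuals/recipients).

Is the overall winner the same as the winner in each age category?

Under-40: the mRNA vaccine 73/103 = 70.9%, Vaccine B 56/70 = 80.0% → Vaccine B
65-plus: the mRNA vaccine 151/1188 = 12.7%, Vaccine B 32/766 = 4.2% → the mRNA vaccine
40–64: the mRNA vaccine 128/280 = 45.7%, Vaccine B 59/104 = 56.7% → Vaccine B
Overall: the mRNA vaccine 352/1571 = 22.4%, Vaccine B 147/940 = 15.6% → the mRNA vaccine
Neither sweeps: the mRNA vaccine wins 1 of 3 groups, Vaccine B wins 2. The mRNA vaccine wins overall but not every group — no Simpson reversal.

No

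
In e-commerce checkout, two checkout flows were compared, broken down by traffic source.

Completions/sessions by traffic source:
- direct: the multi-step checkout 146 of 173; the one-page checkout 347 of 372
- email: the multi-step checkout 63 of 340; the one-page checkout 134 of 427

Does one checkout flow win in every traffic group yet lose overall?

No

Direct: the multi-step checkout 146/173 = 84.4%, the one-page checkout 347/372 = 93.3% → the one-page checkout
Email: the multi-step checkout 63/340 = 18.5%, the one-page checkout 134/427 = 31.4% → the one-page checkout
Overall: the multi-step checkout 209/513 = 40.7%, the one-page checkout 481/799 = 60.2% → the one-page checkout
The one-page checkout wins overall and in every traffic group — no reversal.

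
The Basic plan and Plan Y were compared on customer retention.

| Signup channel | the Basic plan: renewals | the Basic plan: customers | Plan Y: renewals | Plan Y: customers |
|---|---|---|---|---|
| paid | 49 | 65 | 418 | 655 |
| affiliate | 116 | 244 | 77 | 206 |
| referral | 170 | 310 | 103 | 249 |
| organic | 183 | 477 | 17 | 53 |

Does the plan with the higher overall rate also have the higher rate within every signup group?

Paid: the Basic plan 49/65 = 75.4%, Plan Y 418/655 = 63.8% → the Basic plan
Affiliate: the Basic plan 116/244 = 47.5%, Plan Y 77/206 = 37.4% → the Basic plan
Referral: the Basic plan 170/310 = 54.8%, Plan Y 103/249 = 41.4% → the Basic plan
Organic: the Basic plan 183/477 = 38.4%, Plan Y 17/53 = 32.1% → the Basic plan
Overall: the Basic plan 518/1096 = 47.3%, Plan Y 615/1163 = 52.9% → Plan Y
The Basic plan wins each signup group but Plan Y wins overall — the comparison reverses. The Basic plan's customers skew toward organic, which has a lower base rate.

No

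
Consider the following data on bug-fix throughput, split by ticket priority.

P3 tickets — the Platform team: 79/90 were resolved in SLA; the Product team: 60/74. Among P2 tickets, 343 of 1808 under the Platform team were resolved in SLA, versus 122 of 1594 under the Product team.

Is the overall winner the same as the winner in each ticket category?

Yes

P3: the Platform team 79/90 = 87.8%, the Product team 60/74 = 81.1% → the Platform team
P2: the Platform team 343/1808 = 19.0%, the Product team 122/1594 = 7.7% → the Platform team
Overall: the Platform team 422/1898 = 22.2%, the Product team 182/1668 = 10.9% → the Platform team
The Platform team wins overall and in every ticket group — no reversal.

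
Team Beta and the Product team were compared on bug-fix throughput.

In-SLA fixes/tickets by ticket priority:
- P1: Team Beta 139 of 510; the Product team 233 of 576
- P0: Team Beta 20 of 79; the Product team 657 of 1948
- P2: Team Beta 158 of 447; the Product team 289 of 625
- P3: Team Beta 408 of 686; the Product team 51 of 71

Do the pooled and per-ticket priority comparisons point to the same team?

No

P1: Team Beta 139/510 = 27.3%, the Product team 233/576 = 40.5% → the Product team
P0: Team Beta 20/79 = 25.3%, the Product team 657/1948 = 33.7% → the Product team
P2: Team Beta 158/447 = 35.3%, the Product team 289/625 = 46.2% → the Product team
P3: Team Beta 408/686 = 59.5%, the Product team 51/71 = 71.8% → the Product team
Overall: Team Beta 725/1722 = 42.1%, the Product team 1230/3220 = 38.2% → Team Beta
The Product team wins each ticket group but Team Beta wins overall — the comparison reverses. The Product team's tickets skew toward P0, which has a lower base rate.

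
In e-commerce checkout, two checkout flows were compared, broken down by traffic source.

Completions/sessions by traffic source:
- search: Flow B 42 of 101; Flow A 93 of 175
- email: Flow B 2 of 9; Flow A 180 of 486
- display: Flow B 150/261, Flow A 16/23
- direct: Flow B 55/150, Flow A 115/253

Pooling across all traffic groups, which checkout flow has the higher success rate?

Search: Flow B 42/101 = 41.6%, Flow A 93/175 = 53.1% → Flow A
Email: Flow B 2/9 = 22.2%, Flow A 180/486 = 37.0% → Flow A
Display: Flow B 150/261 = 57.5%, Flow A 16/23 = 69.6% → Flow A
Direct: Flow B 55/150 = 36.7%, Flow A 115/253 = 45.5% → Flow A
Overall: Flow B 249/521 = 47.8%, Flow A 404/937 = 43.1% → Flow B
(Flow A wins every traffic group but Flow B wins overall — Flow A's sessions skew toward the low-rate email group.)

Flow B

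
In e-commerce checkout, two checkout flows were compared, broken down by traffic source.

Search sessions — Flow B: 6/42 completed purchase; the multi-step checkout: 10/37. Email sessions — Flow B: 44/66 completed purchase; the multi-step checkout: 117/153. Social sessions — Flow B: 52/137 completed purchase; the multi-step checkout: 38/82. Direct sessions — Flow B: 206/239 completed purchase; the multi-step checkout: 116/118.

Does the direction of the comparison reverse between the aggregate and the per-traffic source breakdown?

No

Search: Flow B 6/42 = 14.3%, the multi-step checkout 10/37 = 27.0% → the multi-step checkout
Email: Flow B 44/66 = 66.7%, the multi-step checkout 117/153 = 76.5% → the multi-step checkout
Social: Flow B 52/137 = 38.0%, the multi-step checkout 38/82 = 46.3% → the multi-step checkout
Direct: Flow B 206/239 = 86.2%, the multi-step checkout 116/118 = 98.3% → the multi-step checkout
Overall: Flow B 308/484 = 63.6%, the multi-step checkout 281/390 = 72.1% → the multi-step checkout
The multi-step checkout wins overall and in every traffic group — no reversal.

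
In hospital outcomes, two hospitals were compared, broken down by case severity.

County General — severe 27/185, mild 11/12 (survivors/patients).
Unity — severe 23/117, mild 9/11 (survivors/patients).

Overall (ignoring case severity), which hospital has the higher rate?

Unity

Severe: County General 27/185 = 14.6%, Unity 23/117 = 19.7% → Unity
Mild: County General 11/12 = 91.7%, Unity 9/11 = 81.8% → County General
Overall: County General 38/197 = 19.3%, Unity 32/128 = 25.0% → Unity
(Neither sweeps every case group, but Unity has the higher pooled rate.)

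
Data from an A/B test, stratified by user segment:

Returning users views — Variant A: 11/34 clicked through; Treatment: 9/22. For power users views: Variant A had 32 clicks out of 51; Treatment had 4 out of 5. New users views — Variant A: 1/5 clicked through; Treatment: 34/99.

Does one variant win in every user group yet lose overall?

Returning users: Variant A 11/34 = 32.4%, Treatment 9/22 = 40.9% → Treatment
Power users: Variant A 32/51 = 62.7%, Treatment 4/5 = 80.0% → Treatment
New users: Variant A 1/5 = 20.0%, Treatment 34/99 = 34.3% → Treatment
Overall: Variant A 44/90 = 48.9%, Treatment 47/126 = 37.3% → Variant A
Treatment wins each user group but Variant A wins overall — the comparison reverses. Treatment's views skew toward new users, which has a lower base rate.

Yes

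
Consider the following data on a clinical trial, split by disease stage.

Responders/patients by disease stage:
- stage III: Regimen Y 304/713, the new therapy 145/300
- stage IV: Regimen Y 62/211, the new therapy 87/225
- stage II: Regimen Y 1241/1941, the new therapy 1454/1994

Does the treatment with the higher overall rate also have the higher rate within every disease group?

Yes

Stage III: Regimen Y 304/713 = 42.6%, the new therapy 145/300 = 48.3% → the new therapy
Stage IV: Regimen Y 62/211 = 29.4%, the new therapy 87/225 = 38.7% → the new therapy
Stage II: Regimen Y 1241/1941 = 63.9%, the new therapy 1454/1994 = 72.9% → the new therapy
Overall: Regimen Y 1607/2865 = 56.1%, the new therapy 1686/2519 = 66.9% → the new therapy
The new therapy wins overall and in every disease group — no reversal.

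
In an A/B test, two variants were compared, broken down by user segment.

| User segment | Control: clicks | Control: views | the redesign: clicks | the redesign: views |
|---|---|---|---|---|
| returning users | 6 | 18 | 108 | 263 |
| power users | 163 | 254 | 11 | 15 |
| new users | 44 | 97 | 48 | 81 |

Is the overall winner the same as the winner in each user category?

No

Returning users: Control 6/18 = 33.3%, the redesign 108/263 = 41.1% → the redesign
Power users: Control 163/254 = 64.2%, the redesign 11/15 = 73.3% → the redesign
New users: Control 44/97 = 45.4%, the redesign 48/81 = 59.3% → the redesign
Overall: Control 213/369 = 57.7%, the redesign 167/359 = 46.5% → Control
The redesign wins each user group but Control wins overall — the comparison reverses. The redesign's views skew toward returning users, which has a lower base rate.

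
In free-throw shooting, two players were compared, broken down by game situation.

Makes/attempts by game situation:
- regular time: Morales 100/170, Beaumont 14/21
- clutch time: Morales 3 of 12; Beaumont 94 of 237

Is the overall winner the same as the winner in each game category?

No

Regular time: Morales 100/170 = 58.8%, Beaumont 14/21 = 66.7% → Beaumont
Clutch time: Morales 3/12 = 25.0%, Beaumont 94/237 = 39.7% → Beaumont
Overall: Morales 103/182 = 56.6%, Beaumont 108/258 = 41.9% → Morales
Beaumont wins each game group but Morales wins overall — the comparison reverses. Beaumont's attempts skew toward clutch time, which has a lower base rate.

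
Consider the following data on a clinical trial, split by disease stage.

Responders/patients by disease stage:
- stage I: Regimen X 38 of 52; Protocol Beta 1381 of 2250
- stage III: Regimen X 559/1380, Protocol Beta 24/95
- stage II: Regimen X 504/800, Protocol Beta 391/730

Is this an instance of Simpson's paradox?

Stage I: Regimen X 38/52 = 73.1%, Protocol Beta 1381/2250 = 61.4% → Regimen X
Stage III: Regimen X 559/1380 = 40.5%, Protocol Beta 24/95 = 25.3% → Regimen X
Stage II: Regimen X 504/800 = 63.0%, Protocol Beta 391/730 = 53.6% → Regimen X
Overall: Regimen X 1101/2232 = 49.3%, Protocol Beta 1796/3075 = 58.4% → Protocol Beta
Regimen X wins each disease group but Protocol Beta wins overall — the comparison reverses. Regimen X's patients skew toward stage III, which has a lower base rate.

Yes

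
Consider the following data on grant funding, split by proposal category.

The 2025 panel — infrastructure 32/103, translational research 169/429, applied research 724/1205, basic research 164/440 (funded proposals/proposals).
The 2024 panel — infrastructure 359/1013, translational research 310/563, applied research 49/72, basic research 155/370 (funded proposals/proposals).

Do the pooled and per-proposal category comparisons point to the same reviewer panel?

Infrastructure: the 2025 panel 32/103 = 31.1%, the 2024 panel 359/1013 = 35.4% → the 2024 panel
Translational research: the 2025 panel 169/429 = 39.4%, the 2024 panel 310/563 = 55.1% → the 2024 panel
Applied research: the 2025 panel 724/1205 = 60.1%, the 2024 panel 49/72 = 68.1% → the 2024 panel
Basic research: the 2025 panel 164/440 = 37.3%, the 2024 panel 155/370 = 41.9% → the 2024 panel
Overall: the 2025 panel 1089/2177 = 50.0%, the 2024 panel 873/2018 = 43.3% → the 2025 panel
The 2024 panel wins each proposal group but the 2025 panel wins overall — the comparison reverses. The 2024 panel's proposals skew toward infrastructure, which has a lower base rate.

No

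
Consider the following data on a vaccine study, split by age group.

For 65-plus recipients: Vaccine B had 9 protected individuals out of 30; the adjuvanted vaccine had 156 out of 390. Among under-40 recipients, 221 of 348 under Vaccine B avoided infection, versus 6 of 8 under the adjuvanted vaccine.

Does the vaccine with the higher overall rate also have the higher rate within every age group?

65-plus: Vaccine B 9/30 = 30.0%, the adjuvanted vaccine 156/390 = 40.0% → the adjuvanted vaccine
Under-40: Vaccine B 221/348 = 63.5%, the adjuvanted vaccine 6/8 = 75.0% → the adjuvanted vaccine
Overall: Vaccine B 230/378 = 60.8%, the adjuvanted vaccine 162/398 = 40.7% → Vaccine B
The adjuvanted vaccine wins each age group but Vaccine B wins overall — the comparison reverses. The adjuvanted vaccine's recipients skew toward 65-plus, which has a lower base rate.

No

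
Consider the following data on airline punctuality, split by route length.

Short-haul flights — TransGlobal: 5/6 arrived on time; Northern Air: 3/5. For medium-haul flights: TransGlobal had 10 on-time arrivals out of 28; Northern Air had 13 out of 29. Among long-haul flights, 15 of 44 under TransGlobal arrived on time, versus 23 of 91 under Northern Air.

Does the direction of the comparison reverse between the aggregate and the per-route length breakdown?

Short-haul: TransGlobal 5/6 = 83.3%, Northern Air 3/5 = 60.0% → TransGlobal
Medium-haul: TransGlobal 10/28 = 35.7%, Northern Air 13/29 = 44.8% → Northern Air
Long-haul: TransGlobal 15/44 = 34.1%, Northern Air 23/91 = 25.3% → TransGlobal
Overall: TransGlobal 30/78 = 38.5%, Northern Air 39/125 = 31.2% → TransGlobal
Neither sweeps: TransGlobal wins 2 of 3 groups, Northern Air wins 1. TransGlobal wins overall but not every group — no Simpson reversal.

No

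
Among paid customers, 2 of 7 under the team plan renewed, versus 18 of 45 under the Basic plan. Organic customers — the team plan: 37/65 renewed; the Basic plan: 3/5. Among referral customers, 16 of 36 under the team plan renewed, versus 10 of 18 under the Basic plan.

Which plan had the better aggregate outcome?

Paid: the team plan 2/7 = 28.6%, the Basic plan 18/45 = 40.0% → the Basic plan
Organic: the team plan 37/65 = 56.9%, the Basic plan 3/5 = 60.0% → the Basic plan
Referral: the team plan 16/36 = 44.4%, the Basic plan 10/18 = 55.6% → the Basic plan
Overall: the team plan 55/108 = 50.9%, the Basic plan 31/68 = 45.6% → the team plan
(The Basic plan wins every signup group but the team plan wins overall — the Basic plan's customers skew toward the low-rate paid group.)

the team plan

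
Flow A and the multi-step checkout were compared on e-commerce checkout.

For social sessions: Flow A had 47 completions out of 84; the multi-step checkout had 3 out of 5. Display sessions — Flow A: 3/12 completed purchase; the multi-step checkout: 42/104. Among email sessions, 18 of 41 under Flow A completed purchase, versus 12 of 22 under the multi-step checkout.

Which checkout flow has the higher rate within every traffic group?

the multi-step checkout

Social: Flow A 47/84 = 56.0%, the multi-step checkout 3/5 = 60.0% → the multi-step checkout
Display: Flow A 3/12 = 25.0%, the multi-step checkout 42/104 = 40.4% → the multi-step checkout
Email: Flow A 18/41 = 43.9%, the multi-step checkout 12/22 = 54.5% → the multi-step checkout
The multi-step checkout has the higher rate in all 3 groups.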